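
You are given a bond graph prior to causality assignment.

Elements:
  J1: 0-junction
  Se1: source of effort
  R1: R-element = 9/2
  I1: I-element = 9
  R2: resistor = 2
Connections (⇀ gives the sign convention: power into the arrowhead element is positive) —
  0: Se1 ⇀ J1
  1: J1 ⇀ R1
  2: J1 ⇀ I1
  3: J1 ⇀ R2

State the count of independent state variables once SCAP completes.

1  (I1 all integral)

b0 →J1  (Se1 fixes effort; stroke away)
b1 →R1  (0-jn J1 has e-setter on 0)
b2 →I1  (J1 effort already set via bond 0)
b3 →R2  (0-jn J1 has e-setter on 0)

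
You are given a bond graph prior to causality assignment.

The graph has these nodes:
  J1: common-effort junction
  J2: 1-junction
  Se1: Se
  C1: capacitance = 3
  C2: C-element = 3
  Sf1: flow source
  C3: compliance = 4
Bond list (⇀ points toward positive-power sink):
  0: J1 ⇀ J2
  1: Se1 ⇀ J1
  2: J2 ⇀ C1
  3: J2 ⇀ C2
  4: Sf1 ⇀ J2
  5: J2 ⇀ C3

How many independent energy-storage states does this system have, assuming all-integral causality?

3  (C1, C2, C3 all integral)

#1 stroke→J1  (Se1: effort source, stroke at far end)
#4 stroke→Sf1  (source Sf1 imposes f)
#0 stroke→J2  (common-e at J1 fixed by 1)
#2 stroke→J2  (J2 flow already set via bond 4)
#3 stroke→J2  (J2 flow already set via bond 4)
#5 stroke→J2  (1-jn J2 has f-setter on 4)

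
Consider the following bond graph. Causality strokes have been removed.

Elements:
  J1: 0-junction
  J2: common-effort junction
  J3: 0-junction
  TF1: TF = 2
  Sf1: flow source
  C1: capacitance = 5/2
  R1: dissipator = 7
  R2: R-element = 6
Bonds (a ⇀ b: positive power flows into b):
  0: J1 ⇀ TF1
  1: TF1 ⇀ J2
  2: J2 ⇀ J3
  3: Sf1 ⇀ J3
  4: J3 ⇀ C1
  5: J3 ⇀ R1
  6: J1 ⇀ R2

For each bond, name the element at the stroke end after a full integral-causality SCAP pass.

β0 stroke at J1
β1 stroke at TF1
β2 stroke at J2
β3 stroke at Sf1
β4 stroke at J3
β5 stroke at R1
β6 stroke at R2

b3 stroke at Sf1  (Sf1 (Sf) sets flow on bond)
b4 stroke at J3  (prefer integral on C1)
b2 stroke at J2  (common-e at J3 fixed by 4)
b5 stroke at R1  (J3 effort already set via bond 4)
b1 stroke at TF1  (0-jn J2 has e-setter on 2)
b0 stroke at J1  (TF1: transformer flips bond 1)
b6 stroke at R2  (J1: bond 0 brought effort, rest push out)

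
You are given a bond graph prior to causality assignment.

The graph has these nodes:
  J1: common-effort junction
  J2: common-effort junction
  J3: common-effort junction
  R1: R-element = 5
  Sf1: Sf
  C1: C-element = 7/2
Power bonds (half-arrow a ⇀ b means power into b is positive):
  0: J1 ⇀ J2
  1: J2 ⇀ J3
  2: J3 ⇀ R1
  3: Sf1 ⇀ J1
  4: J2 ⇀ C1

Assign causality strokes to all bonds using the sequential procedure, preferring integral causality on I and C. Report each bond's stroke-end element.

#0 →J1
#1 →J3
#2 →R1
#3 →Sf1
#4 →J2

bond 3 stroke→Sf1  (Sf1: flow source, stroke at near end)
bond 0 stroke→J1  (only one effort-in slot at J1)
bond 4 stroke→J2  (C1 outputs effort q/C1)
bond 1 stroke→J3  (common-e at J2 fixed by 4)
bond 2 stroke→R1  (J3 effort already set via bond 1)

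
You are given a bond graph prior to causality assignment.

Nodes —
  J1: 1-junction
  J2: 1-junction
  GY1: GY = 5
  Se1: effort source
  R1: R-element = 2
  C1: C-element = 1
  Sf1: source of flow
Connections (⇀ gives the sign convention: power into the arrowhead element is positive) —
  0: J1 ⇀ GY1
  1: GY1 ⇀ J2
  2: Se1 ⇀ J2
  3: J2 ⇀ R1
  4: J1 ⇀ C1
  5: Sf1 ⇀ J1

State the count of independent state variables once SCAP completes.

1  (C1 all integral)

b2 stroke at J2  (Se1 (Se) sets effort on bond)
b5 stroke at Sf1  (Sf1 fixes flow; stroke at Sf1)
b0 stroke at J1  (common-f at J1 fixed by 5)
b4 stroke at J1  (J1: bond 5 brought flow, rest push out)
b1 stroke at J2  (GY1 both-in/both-out from 0)
b3 stroke at R1  (only one flow-in slot at J2)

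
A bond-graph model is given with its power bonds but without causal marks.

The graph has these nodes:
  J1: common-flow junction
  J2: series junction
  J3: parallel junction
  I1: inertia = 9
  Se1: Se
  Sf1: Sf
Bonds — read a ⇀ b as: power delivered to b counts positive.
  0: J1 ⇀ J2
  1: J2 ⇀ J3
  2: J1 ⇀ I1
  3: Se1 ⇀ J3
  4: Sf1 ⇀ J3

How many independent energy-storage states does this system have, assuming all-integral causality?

1  (I1 all integral)

bond 3 →J3  (Se1: effort source, stroke at far end)
bond 4 →Sf1  (Sf1: flow source, stroke at near end)
bond 1 →J2  (J3 effort already set via bond 3)
bond 0 →J1  (J2 needs exactly one f-in)
bond 2 →I1  (closing 1-jn rule on J1)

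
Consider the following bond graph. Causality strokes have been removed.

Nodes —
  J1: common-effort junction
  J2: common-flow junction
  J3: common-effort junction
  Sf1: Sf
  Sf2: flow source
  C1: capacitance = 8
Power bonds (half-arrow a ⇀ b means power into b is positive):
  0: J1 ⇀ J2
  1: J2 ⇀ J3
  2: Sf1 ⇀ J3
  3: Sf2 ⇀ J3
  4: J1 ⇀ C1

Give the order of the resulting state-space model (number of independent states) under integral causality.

1  (C1 all integral)

bond 2 stroke at Sf1  (source Sf1 imposes f)
bond 3 stroke at Sf2  (source Sf2 imposes f)
bond 1 stroke at J3  (J3: last free bond brings effort in)
bond 0 stroke at J2  (J2 flow already set via bond 1)
bond 4 stroke at J1  (closing 0-jn rule on J1)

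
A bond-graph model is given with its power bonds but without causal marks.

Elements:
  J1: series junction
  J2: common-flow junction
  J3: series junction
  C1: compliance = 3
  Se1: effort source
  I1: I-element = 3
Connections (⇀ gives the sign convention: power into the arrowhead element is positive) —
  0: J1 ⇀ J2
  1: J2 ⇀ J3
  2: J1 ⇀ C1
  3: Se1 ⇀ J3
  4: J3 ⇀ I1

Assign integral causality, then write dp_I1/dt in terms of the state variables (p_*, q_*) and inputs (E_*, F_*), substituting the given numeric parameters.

dp_I1/dt = E_Se1 - q_C1/3

b3 →J3  (source Se1 imposes e)
b2 →J1  (C1 integral (e out))
b0 →J2  (only one flow-in slot at J1)
b1 →J3  (J2: last free bond brings flow in)
b4 →I1  (closing 1-jn rule on J3)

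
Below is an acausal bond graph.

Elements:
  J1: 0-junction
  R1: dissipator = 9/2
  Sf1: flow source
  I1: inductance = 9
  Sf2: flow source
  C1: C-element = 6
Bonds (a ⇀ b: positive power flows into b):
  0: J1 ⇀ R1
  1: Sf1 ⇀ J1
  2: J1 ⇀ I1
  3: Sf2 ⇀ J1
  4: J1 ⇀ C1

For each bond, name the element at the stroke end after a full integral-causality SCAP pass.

b0 |R1
b1 |Sf1
b2 |I1
b3 |Sf2
b4 |J1

β1 stroke at Sf1  (Sf1: flow source, stroke at near end)
β3 stroke at Sf2  (Sf2: flow source, stroke at near end)
β2 stroke at I1  (prefer integral on I1)
β4 stroke at J1  (C1: C, integral causality)
β0 stroke at R1  (0-jn J1 has e-setter on 4)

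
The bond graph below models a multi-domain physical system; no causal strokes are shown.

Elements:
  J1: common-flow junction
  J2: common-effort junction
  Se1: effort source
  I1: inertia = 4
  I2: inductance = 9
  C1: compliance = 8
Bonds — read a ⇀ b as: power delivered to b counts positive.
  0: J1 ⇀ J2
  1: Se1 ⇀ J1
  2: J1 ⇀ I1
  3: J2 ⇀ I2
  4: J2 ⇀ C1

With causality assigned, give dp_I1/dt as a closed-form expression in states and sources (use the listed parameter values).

dp_I1/dt = E_Se1 - q_C1/8

β1 stroke→J1  (Se1 fixes effort; stroke away)
β2 stroke→I1  (prefer integral on I1)
β0 stroke→J1  (1-jn J1 has f-setter on 2)
β3 stroke→I2  (I2 outputs flow p/I2)
β4 stroke→J2  (only one effort-in slot at J2)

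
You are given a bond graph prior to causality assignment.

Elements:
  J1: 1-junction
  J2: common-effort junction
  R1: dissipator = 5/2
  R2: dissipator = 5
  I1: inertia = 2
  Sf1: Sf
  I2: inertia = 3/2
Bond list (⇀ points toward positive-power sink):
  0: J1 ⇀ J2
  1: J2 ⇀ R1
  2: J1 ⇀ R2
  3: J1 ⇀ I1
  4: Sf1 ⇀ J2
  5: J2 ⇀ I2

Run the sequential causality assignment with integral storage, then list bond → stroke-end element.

b0 →J1
b1 →J2
b2 →J1
b3 →I1
b4 →Sf1
b5 →I2

b4 →Sf1  (Sf1: flow source, stroke at near end)
b3 →I1  (prefer integral on I1)
b0 →J1  (J1 flow already set via bond 3)
b2 →J1  (common-f at J1 fixed by 3)
b5 →I2  (I2: I, integral causality)
b1 →J2  (J2 needs exactly one e-in)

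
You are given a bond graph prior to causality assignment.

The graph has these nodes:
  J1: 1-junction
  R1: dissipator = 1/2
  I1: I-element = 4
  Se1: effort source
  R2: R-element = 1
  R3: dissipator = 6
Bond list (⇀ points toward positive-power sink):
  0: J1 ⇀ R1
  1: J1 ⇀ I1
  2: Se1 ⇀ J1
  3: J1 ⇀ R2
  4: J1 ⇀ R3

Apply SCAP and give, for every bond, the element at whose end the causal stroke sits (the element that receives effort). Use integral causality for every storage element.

#0 |J1
#1 |I1
#2 |J1
#3 |J1
#4 |J1

b2 stroke→J1  (Se1 fixes effort; stroke away)
b1 stroke→I1  (I1 outputs flow p/I1)
b0 stroke→J1  (common-f at J1 fixed by 1)
b3 stroke→J1  (1-jn J1 has f-setter on 1)
b4 stroke→J1  (common-f at J1 fixed by 1)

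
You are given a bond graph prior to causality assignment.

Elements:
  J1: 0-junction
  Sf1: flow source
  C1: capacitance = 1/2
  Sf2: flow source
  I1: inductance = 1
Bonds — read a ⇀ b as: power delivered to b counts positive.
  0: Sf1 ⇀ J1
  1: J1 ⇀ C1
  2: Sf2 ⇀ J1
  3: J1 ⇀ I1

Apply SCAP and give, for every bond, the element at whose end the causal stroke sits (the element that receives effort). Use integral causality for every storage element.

bond 0 →Sf1  (Sf1 fixes flow; stroke at Sf1)
bond 2 →Sf2  (Sf2: flow source, stroke at near end)
bond 1 →J1  (C1 integral (e out))
bond 3 →I1  (J1: bond 1 brought effort, rest push out)

β0 |Sf1
β1 |J1
β2 |Sf2
β3 |I1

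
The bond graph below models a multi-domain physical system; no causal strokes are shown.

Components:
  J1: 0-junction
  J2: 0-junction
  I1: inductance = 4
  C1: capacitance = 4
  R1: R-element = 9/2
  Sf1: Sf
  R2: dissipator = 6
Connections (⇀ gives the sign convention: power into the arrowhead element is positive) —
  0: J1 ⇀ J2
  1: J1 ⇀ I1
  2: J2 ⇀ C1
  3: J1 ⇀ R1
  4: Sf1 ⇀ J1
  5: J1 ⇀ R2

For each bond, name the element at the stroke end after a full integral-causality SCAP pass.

#4 |Sf1  (Sf1 fixes flow; stroke at Sf1)
#1 |I1  (I1 outputs flow p/I1)
#2 |J2  (C1 integral (e out))
#0 |J1  (common-e at J2 fixed by 2)
#3 |R1  (0-jn J1 has e-setter on 0)
#5 |R2  (J1: bond 0 brought effort, rest push out)

β0 stroke→J1
β1 stroke→I1
β2 stroke→J2
β3 stroke→R1
β4 stroke→Sf1
β5 stroke→R2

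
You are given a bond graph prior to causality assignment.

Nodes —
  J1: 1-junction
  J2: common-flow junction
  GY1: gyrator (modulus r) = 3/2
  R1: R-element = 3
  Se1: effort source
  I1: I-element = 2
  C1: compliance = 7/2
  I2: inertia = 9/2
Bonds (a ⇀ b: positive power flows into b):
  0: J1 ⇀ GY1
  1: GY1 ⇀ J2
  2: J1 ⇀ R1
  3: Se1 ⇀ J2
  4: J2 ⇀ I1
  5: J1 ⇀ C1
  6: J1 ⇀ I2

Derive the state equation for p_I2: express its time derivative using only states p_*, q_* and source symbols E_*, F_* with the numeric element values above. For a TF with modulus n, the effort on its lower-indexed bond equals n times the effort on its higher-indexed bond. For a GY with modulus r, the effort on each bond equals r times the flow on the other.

dp_I2/dt = -3*p_I1/4 - 2*p_I2/3 - 2*q_C1/7

#3 stroke at J2  (source Se1 imposes e)
#4 stroke at I1  (I1 integral (f out))
#1 stroke at J2  (J2: bond 4 brought flow, rest push out)
#0 stroke at J1  (GY1: gyrator matches bond 1)
#5 stroke at J1  (prefer integral on C1)
#6 stroke at I2  (prefer integral on I2)
#2 stroke at J1  (1-jn J1 has f-setter on 6)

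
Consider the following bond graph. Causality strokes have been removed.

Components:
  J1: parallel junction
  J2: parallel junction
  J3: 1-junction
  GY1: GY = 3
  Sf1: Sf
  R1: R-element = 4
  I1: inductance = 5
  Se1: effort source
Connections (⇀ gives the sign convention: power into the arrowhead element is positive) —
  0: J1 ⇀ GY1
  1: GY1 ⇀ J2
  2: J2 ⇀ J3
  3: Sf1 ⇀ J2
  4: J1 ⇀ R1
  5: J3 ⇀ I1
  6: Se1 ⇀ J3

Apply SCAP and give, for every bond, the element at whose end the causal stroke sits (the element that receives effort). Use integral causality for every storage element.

#3 →Sf1  (Sf1 (Sf) sets flow on bond)
#6 →J3  (Se1 (Se) sets effort on bond)
#5 →I1  (I1 integral (f out))
#2 →J3  (common-f at J3 fixed by 5)
#1 →J2  (J2 needs exactly one e-in)
#0 →J1  (through GY1, causality inverts; strokes same side of GY1)
#4 →R1  (J1 effort already set via bond 0)

b0 stroke→J1
b1 stroke→J2
b2 stroke→J3
b3 stroke→Sf1
b4 stroke→R1
b5 stroke→I1
b6 stroke→J3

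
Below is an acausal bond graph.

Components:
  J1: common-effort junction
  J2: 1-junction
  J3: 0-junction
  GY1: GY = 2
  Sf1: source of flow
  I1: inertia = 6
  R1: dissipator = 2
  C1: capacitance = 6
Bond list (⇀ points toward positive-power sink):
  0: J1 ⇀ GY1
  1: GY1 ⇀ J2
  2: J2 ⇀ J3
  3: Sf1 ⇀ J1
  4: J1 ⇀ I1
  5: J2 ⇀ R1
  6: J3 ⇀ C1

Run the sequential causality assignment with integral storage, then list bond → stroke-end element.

b0 |J1
b1 |J2
b2 |J2
b3 |Sf1
b4 |I1
b5 |R1
b6 |J3

b3 |Sf1  (source Sf1 imposes f)
b4 |I1  (I1 outputs flow p/I1)
b0 |J1  (J1 needs exactly one e-in)
b1 |J2  (GY1: gyrator matches bond 0)
b6 |J3  (C1 outputs effort q/C1)
b2 |J2  (common-e at J3 fixed by 6)
b5 |R1  (J2: last free bond brings flow in)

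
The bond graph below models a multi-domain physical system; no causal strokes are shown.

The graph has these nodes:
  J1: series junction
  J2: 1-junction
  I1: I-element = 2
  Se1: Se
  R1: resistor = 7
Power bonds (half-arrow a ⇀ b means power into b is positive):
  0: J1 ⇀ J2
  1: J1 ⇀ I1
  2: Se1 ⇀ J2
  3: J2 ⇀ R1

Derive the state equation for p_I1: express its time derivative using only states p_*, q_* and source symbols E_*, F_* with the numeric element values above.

dp_I1/dt = E_Se1 - 7*p_I1/2

bond 2 →J2  (Se1 (Se) sets effort on bond)
bond 1 →I1  (I1 integral (f out))
bond 0 →J1  (1-jn J1 has f-setter on 1)
bond 3 →J2  (J2: bond 0 brought flow, rest push out)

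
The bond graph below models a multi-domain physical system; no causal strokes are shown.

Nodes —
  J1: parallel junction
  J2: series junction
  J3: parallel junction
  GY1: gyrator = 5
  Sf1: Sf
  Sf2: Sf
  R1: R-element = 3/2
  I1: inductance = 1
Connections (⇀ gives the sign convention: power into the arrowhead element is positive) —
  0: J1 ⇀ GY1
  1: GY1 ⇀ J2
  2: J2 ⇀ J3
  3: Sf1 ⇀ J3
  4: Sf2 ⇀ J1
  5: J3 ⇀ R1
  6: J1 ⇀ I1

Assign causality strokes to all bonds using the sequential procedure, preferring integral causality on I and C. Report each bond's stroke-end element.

bond 0 stroke→J1
bond 1 stroke→J2
bond 2 stroke→J3
bond 3 stroke→Sf1
bond 4 stroke→Sf2
bond 5 stroke→R1
bond 6 stroke→I1

b3 stroke at Sf1  (Sf1 fixes flow; stroke at Sf1)
b4 stroke at Sf2  (Sf2: flow source, stroke at near end)
b6 stroke at I1  (I1 integral (f out))
b0 stroke at J1  (closing 0-jn rule on J1)
b1 stroke at J2  (GY1: gyrator matches bond 0)
b2 stroke at J3  (J2 needs exactly one f-in)
b5 stroke at R1  (common-e at J3 fixed by 2)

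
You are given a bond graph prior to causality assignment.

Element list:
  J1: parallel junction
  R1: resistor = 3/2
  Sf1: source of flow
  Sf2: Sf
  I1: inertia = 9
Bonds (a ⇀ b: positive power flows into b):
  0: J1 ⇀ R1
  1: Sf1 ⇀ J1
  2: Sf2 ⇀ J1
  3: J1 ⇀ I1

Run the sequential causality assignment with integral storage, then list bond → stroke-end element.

#0 |J1
#1 |Sf1
#2 |Sf2
#3 |I1

b1 stroke at Sf1  (source Sf1 imposes f)
b2 stroke at Sf2  (source Sf2 imposes f)
b3 stroke at I1  (I1: I, integral causality)
b0 stroke at J1  (J1: last free bond brings effort in)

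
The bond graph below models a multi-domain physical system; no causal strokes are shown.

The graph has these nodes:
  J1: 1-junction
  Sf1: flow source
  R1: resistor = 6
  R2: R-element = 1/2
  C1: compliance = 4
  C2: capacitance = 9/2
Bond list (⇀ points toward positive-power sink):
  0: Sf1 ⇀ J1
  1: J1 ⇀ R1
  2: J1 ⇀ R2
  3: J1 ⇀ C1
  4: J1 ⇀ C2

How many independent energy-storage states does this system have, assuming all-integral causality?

#0 |Sf1  (Sf1: flow source, stroke at near end)
#1 |J1  (J1 flow already set via bond 0)
#2 |J1  (common-f at J1 fixed by 0)
#3 |J1  (J1 flow already set via bond 0)
#4 |J1  (J1 flow already set via bond 0)

2  (C1, C2 all integral)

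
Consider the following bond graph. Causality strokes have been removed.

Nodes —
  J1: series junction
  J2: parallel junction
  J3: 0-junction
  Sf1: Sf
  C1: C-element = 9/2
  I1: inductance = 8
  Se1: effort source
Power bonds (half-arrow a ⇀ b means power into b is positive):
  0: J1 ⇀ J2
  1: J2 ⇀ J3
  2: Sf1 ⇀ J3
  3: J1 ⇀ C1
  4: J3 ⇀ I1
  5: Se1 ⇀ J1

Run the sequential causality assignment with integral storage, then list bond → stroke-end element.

b2 stroke→Sf1  (Sf1 (Sf) sets flow on bond)
b5 stroke→J1  (Se1 (Se) sets effort on bond)
b3 stroke→J1  (C1 integral (e out))
b0 stroke→J2  (closing 1-jn rule on J1)
b1 stroke→J3  (common-e at J2 fixed by 0)
b4 stroke→I1  (J3: bond 1 brought effort, rest push out)

#0 stroke→J2
#1 stroke→J3
#2 stroke→Sf1
#3 stroke→J1
#4 stroke→I1
#5 stroke→J1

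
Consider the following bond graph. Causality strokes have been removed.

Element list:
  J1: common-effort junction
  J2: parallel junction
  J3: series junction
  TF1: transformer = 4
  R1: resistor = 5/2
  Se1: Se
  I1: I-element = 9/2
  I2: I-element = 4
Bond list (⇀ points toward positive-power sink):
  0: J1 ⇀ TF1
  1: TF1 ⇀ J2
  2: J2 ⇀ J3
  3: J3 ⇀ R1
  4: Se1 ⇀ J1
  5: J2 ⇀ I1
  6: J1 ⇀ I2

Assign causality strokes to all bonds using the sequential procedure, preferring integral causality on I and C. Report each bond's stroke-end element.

b0 stroke at TF1
b1 stroke at J2
b2 stroke at J3
b3 stroke at R1
b4 stroke at J1
b5 stroke at I1
b6 stroke at I2

#4 |J1  (Se1 (Se) sets effort on bond)
#0 |TF1  (common-e at J1 fixed by 4)
#6 |I2  (0-jn J1 has e-setter on 4)
#1 |J2  (through TF1, causality passes straight; one stroke at TF1)
#2 |J3  (0-jn J2 has e-setter on 1)
#5 |I1  (0-jn J2 has e-setter on 1)
#3 |R1  (J3: last free bond brings flow in)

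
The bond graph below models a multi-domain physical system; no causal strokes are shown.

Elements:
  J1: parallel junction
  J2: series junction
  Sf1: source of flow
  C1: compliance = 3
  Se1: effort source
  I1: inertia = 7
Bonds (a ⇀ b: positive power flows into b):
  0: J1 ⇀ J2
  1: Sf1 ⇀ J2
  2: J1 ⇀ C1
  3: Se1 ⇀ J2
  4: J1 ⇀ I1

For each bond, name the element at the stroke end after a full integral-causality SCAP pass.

β0 stroke→J2
β1 stroke→Sf1
β2 stroke→J1
β3 stroke→J2
β4 stroke→I1

β1 →Sf1  (source Sf1 imposes f)
β3 →J2  (Se1: effort source, stroke at far end)
β0 →J2  (1-jn J2 has f-setter on 1)
β2 →J1  (C1: C, integral causality)
β4 →I1  (J1: bond 2 brought effort, rest push out)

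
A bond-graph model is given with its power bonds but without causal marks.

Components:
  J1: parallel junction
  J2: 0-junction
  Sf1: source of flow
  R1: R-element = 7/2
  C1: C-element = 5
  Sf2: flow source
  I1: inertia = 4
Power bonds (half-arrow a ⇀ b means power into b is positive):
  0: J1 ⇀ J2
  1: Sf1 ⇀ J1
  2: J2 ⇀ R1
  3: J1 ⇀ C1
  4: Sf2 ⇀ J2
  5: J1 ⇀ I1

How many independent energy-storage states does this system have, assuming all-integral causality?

2  (C1, I1 all integral)

#1 |Sf1  (Sf1: flow source, stroke at near end)
#4 |Sf2  (Sf2: flow source, stroke at near end)
#3 |J1  (prefer integral on C1)
#0 |J2  (0-jn J1 has e-setter on 3)
#5 |I1  (J1: bond 3 brought effort, rest push out)
#2 |R1  (J2 effort already set via bond 0)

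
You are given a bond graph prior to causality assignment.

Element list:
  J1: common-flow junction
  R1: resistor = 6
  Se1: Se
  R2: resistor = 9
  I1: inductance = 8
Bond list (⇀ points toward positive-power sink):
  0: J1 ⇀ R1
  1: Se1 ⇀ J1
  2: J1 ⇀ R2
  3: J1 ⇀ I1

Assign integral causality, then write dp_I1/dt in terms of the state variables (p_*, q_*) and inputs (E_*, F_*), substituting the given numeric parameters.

β1 stroke→J1  (Se1 fixes effort; stroke away)
β3 stroke→I1  (I1 integral (f out))
β0 stroke→J1  (J1 flow already set via bond 3)
β2 stroke→J1  (common-f at J1 fixed by 3)

dp_I1/dt = E_Se1 - 15*p_I1/8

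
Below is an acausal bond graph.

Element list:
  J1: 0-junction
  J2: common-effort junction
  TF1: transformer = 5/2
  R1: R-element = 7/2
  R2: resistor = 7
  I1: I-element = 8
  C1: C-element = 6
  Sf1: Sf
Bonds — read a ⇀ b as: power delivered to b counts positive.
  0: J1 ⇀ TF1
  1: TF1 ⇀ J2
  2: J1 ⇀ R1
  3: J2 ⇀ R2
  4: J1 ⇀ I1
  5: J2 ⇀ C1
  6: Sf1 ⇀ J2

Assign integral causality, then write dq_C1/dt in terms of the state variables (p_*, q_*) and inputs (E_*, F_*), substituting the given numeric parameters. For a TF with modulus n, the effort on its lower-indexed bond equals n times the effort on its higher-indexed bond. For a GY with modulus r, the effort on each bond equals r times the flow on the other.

β6 →Sf1  (Sf1 (Sf) sets flow on bond)
β4 →I1  (I1: I, integral causality)
β5 →J2  (prefer integral on C1)
β1 →TF1  (J2: bond 5 brought effort, rest push out)
β3 →R2  (0-jn J2 has e-setter on 5)
β0 →J1  (TF TF1: opposite of bond 1)
β2 →R1  (J1: bond 0 brought effort, rest push out)

dq_C1/dt = F_Sf1 - 5*p_I1/16 - 9*q_C1/28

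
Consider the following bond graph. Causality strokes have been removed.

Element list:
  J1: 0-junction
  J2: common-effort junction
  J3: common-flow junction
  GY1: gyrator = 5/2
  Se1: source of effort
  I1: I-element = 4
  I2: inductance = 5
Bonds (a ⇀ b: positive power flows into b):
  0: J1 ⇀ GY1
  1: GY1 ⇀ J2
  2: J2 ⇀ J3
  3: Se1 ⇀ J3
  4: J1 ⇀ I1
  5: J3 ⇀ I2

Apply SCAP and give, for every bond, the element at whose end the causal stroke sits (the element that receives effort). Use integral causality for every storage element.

#0 stroke→J1
#1 stroke→J2
#2 stroke→J3
#3 stroke→J3
#4 stroke→I1
#5 stroke→I2

bond 3 →J3  (Se1 (Se) sets effort on bond)
bond 4 →I1  (I1: I, integral causality)
bond 0 →J1  (closing 0-jn rule on J1)
bond 1 →J2  (GY1 both-in/both-out from 0)
bond 2 →J3  (J2: bond 1 brought effort, rest push out)
bond 5 →I2  (closing 1-jn rule on J3)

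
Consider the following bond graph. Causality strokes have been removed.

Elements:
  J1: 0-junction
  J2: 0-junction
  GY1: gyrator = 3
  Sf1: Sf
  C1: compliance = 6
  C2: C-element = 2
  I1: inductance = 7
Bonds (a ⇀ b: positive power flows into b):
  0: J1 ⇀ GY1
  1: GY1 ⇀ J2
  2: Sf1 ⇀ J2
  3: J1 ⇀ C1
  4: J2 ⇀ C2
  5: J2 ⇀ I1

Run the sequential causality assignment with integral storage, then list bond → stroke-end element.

b2 |Sf1  (Sf1: flow source, stroke at near end)
b3 |J1  (C1 integral (e out))
b0 |GY1  (J1: bond 3 brought effort, rest push out)
b1 |GY1  (GY GY1: same side as bond 0)
b4 |J2  (C2: C, integral causality)
b5 |I1  (0-jn J2 has e-setter on 4)

#0 →GY1
#1 →GY1
#2 →Sf1
#3 →J1
#4 →J2
#5 →I1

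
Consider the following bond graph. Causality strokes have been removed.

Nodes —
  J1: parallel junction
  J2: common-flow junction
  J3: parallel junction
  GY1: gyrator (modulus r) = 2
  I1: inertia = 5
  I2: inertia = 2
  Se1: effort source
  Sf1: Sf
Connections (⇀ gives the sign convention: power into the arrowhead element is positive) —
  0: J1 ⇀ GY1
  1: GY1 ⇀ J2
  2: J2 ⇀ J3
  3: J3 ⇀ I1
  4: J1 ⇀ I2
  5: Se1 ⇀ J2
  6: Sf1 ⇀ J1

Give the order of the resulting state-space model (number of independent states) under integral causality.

bond 5 →J2  (source Se1 imposes e)
bond 6 →Sf1  (source Sf1 imposes f)
bond 3 →I1  (prefer integral on I1)
bond 2 →J3  (closing 0-jn rule on J3)
bond 1 →J2  (J2 flow already set via bond 2)
bond 0 →J1  (GY GY1: same side as bond 1)
bond 4 →I2  (J1: bond 0 brought effort, rest push out)

2  (I1, I2 all integral)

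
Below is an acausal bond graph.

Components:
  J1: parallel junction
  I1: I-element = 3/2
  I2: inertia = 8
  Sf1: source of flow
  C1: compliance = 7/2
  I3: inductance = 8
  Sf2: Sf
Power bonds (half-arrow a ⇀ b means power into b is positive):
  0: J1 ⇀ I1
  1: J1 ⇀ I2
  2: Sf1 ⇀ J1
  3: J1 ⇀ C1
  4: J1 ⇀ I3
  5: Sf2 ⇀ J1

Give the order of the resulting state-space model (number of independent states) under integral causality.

4  (C1, I1, I2, I3 all integral)

bond 2 |Sf1  (Sf1 fixes flow; stroke at Sf1)
bond 5 |Sf2  (source Sf2 imposes f)
bond 0 |I1  (I1 integral (f out))
bond 1 |I2  (prefer integral on I2)
bond 3 |J1  (C1 outputs effort q/C1)
bond 4 |I3  (J1 effort already set via bond 3)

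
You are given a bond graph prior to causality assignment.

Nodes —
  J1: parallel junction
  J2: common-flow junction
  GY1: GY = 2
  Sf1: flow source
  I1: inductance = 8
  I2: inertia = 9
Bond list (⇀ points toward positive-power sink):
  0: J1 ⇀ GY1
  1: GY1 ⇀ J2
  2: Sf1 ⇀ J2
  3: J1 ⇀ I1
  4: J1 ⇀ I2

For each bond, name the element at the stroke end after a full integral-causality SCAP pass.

b2 stroke→Sf1  (Sf1: flow source, stroke at near end)
b1 stroke→J2  (J2 flow already set via bond 2)
b0 stroke→J1  (GY GY1: same side as bond 1)
b3 stroke→I1  (J1 effort already set via bond 0)
b4 stroke→I2  (common-e at J1 fixed by 0)

#0 stroke→J1
#1 stroke→J2
#2 stroke→Sf1
#3 stroke→I1
#4 stroke→I2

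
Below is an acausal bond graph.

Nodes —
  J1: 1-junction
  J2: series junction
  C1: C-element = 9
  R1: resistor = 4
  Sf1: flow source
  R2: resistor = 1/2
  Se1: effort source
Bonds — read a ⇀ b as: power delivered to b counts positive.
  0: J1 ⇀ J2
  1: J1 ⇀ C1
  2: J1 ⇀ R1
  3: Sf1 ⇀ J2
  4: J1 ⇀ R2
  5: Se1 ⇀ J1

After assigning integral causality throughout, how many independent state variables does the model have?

1  (C1 all integral)

β3 →Sf1  (source Sf1 imposes f)
β5 →J1  (Se1: effort source, stroke at far end)
β0 →J2  (J2: bond 3 brought flow, rest push out)
β1 →J1  (common-f at J1 fixed by 0)
β2 →J1  (J1 flow already set via bond 0)
β4 →J1  (J1: bond 0 brought flow, rest push out)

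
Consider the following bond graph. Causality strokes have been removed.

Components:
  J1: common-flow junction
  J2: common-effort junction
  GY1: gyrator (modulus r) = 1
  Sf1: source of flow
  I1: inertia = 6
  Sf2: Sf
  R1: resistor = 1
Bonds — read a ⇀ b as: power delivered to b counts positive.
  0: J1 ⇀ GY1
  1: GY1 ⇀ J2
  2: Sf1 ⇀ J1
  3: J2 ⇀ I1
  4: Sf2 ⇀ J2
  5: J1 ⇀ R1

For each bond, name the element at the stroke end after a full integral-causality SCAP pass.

β0 |J1
β1 |J2
β2 |Sf1
β3 |I1
β4 |Sf2
β5 |J1

b2 |Sf1  (Sf1 (Sf) sets flow on bond)
b4 |Sf2  (source Sf2 imposes f)
b0 |J1  (common-f at J1 fixed by 2)
b5 |J1  (common-f at J1 fixed by 2)
b1 |J2  (GY1 both-in/both-out from 0)
b3 |I1  (J2: bond 1 brought effort, rest push out)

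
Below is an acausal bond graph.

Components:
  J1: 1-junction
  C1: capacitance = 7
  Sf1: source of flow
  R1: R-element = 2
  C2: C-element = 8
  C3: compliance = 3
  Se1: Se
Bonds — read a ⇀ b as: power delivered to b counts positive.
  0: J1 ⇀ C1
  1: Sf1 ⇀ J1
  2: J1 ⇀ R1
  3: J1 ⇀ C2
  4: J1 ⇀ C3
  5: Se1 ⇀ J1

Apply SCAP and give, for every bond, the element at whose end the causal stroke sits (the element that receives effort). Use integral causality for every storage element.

#0 →J1
#1 →Sf1
#2 →J1
#3 →J1
#4 →J1
#5 →J1

#1 |Sf1  (Sf1 fixes flow; stroke at Sf1)
#5 |J1  (source Se1 imposes e)
#0 |J1  (J1: bond 1 brought flow, rest push out)
#2 |J1  (J1: bond 1 brought flow, rest push out)
#3 |J1  (common-f at J1 fixed by 1)
#4 |J1  (J1: bond 1 brought flow, rest push out)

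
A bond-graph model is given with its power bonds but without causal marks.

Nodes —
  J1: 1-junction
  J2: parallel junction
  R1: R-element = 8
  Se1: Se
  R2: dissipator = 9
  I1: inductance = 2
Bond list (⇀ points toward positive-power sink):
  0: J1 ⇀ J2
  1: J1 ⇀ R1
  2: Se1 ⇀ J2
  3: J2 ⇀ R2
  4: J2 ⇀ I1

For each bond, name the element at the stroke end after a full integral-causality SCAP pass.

b2 stroke→J2  (source Se1 imposes e)
b0 stroke→J1  (0-jn J2 has e-setter on 2)
b3 stroke→R2  (0-jn J2 has e-setter on 2)
b4 stroke→I1  (0-jn J2 has e-setter on 2)
b1 stroke→R1  (J1: last free bond brings flow in)

#0 →J1
#1 →R1
#2 →J2
#3 →R2
#4 →I1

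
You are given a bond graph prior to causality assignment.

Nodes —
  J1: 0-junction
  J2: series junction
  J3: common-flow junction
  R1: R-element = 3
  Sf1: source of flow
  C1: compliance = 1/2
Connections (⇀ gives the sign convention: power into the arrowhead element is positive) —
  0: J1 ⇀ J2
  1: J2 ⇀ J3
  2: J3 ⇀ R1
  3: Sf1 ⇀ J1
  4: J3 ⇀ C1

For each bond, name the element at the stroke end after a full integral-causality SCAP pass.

bond 0 stroke at J1
bond 1 stroke at J2
bond 2 stroke at J3
bond 3 stroke at Sf1
bond 4 stroke at J3

β3 →Sf1  (Sf1 fixes flow; stroke at Sf1)
β0 →J1  (only one effort-in slot at J1)
β1 →J2  (J2 flow already set via bond 0)
β2 →J3  (common-f at J3 fixed by 1)
β4 →J3  (1-jn J3 has f-setter on 1)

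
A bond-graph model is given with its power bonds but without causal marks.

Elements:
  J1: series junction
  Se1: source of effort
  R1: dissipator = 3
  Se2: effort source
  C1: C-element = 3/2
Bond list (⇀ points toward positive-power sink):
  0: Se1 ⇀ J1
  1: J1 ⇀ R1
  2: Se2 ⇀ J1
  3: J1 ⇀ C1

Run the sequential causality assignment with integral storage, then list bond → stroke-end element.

bond 0 stroke→J1  (Se1 fixes effort; stroke away)
bond 2 stroke→J1  (Se2: effort source, stroke at far end)
bond 3 stroke→J1  (C1 outputs effort q/C1)
bond 1 stroke→R1  (J1: last free bond brings flow in)

#0 →J1
#1 →R1
#2 →J1
#3 →J1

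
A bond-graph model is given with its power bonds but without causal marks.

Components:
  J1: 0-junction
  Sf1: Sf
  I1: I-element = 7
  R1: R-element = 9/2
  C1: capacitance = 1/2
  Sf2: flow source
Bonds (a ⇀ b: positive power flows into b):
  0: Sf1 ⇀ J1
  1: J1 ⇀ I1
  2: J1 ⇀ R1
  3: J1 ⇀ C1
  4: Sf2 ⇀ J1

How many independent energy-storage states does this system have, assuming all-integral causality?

#0 →Sf1  (Sf1 (Sf) sets flow on bond)
#4 →Sf2  (Sf2: flow source, stroke at near end)
#1 →I1  (prefer integral on I1)
#3 →J1  (prefer integral on C1)
#2 →R1  (J1: bond 3 brought effort, rest push out)

2  (C1, I1 all integral)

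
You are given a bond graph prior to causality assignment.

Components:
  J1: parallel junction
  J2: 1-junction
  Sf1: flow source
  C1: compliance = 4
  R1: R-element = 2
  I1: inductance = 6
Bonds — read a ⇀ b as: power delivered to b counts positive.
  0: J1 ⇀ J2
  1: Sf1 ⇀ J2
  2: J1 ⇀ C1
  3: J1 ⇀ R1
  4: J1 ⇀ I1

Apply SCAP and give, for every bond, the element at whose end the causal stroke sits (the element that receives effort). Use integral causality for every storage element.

b1 stroke→Sf1  (Sf1: flow source, stroke at near end)
b0 stroke→J2  (J2: bond 1 brought flow, rest push out)
b2 stroke→J1  (prefer integral on C1)
b3 stroke→R1  (J1: bond 2 brought effort, rest push out)
b4 stroke→I1  (common-e at J1 fixed by 2)

b0 |J2
b1 |Sf1
b2 |J1
b3 |R1
b4 |I1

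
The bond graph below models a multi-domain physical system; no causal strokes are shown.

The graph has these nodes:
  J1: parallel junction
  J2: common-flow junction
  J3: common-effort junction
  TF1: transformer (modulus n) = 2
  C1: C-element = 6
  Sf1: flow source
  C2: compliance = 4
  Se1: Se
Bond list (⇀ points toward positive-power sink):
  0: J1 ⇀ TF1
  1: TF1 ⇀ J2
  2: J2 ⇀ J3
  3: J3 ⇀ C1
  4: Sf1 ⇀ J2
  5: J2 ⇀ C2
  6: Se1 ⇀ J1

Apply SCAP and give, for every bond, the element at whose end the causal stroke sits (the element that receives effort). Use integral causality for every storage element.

β0 stroke→TF1
β1 stroke→J2
β2 stroke→J2
β3 stroke→J3
β4 stroke→Sf1
β5 stroke→J2
β6 stroke→J1

β4 →Sf1  (Sf1 (Sf) sets flow on bond)
β6 →J1  (Se1 fixes effort; stroke away)
β0 →TF1  (common-e at J1 fixed by 6)
β1 →J2  (common-f at J2 fixed by 4)
β2 →J2  (J2 flow already set via bond 4)
β5 →J2  (1-jn J2 has f-setter on 4)
β3 →J3  (J3 needs exactly one e-in)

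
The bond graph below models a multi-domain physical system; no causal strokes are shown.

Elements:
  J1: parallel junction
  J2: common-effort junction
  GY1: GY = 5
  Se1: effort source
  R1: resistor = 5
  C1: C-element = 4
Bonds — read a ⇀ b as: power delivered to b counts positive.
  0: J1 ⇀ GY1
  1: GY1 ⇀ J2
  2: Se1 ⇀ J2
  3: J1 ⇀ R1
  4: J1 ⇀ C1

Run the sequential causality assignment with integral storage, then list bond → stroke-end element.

#0 stroke at GY1
#1 stroke at GY1
#2 stroke at J2
#3 stroke at R1
#4 stroke at J1

#2 |J2  (Se1 fixes effort; stroke away)
#1 |GY1  (J2 effort already set via bond 2)
#0 |GY1  (GY GY1: same side as bond 1)
#4 |J1  (prefer integral on C1)
#3 |R1  (J1: bond 4 brought effort, rest push out)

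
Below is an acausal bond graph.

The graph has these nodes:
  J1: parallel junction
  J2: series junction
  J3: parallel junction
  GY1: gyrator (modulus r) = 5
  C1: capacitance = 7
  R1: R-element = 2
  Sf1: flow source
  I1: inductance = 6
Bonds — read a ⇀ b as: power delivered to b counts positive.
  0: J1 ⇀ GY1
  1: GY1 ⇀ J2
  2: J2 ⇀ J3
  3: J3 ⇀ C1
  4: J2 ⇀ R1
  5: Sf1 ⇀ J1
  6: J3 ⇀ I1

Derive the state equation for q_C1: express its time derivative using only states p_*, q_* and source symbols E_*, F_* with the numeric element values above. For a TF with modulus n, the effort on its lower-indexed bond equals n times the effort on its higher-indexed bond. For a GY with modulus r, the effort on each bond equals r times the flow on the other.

bond 5 stroke→Sf1  (Sf1 fixes flow; stroke at Sf1)
bond 0 stroke→J1  (only one effort-in slot at J1)
bond 1 stroke→J2  (GY GY1: same side as bond 0)
bond 3 stroke→J3  (C1: C, integral causality)
bond 2 stroke→J2  (J3 effort already set via bond 3)
bond 6 stroke→I1  (J3 effort already set via bond 3)
bond 4 stroke→R1  (J2: last free bond brings flow in)

dq_C1/dt = 5*F_Sf1/2 - p_I1/6 - q_C1/14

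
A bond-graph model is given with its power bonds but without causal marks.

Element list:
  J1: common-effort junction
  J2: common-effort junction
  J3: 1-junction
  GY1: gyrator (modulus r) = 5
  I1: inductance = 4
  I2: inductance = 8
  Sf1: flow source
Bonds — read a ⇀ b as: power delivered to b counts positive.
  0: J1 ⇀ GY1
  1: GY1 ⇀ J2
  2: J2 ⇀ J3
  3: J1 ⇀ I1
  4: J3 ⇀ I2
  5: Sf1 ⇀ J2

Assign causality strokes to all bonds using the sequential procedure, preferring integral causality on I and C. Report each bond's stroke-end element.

β0 →J1
β1 →J2
β2 →J3
β3 →I1
β4 →I2
β5 →Sf1

#5 stroke at Sf1  (source Sf1 imposes f)
#3 stroke at I1  (I1 outputs flow p/I1)
#0 stroke at J1  (J1: last free bond brings effort in)
#1 stroke at J2  (GY GY1: same side as bond 0)
#2 stroke at J3  (0-jn J2 has e-setter on 1)
#4 stroke at I2  (only one flow-in slot at J3)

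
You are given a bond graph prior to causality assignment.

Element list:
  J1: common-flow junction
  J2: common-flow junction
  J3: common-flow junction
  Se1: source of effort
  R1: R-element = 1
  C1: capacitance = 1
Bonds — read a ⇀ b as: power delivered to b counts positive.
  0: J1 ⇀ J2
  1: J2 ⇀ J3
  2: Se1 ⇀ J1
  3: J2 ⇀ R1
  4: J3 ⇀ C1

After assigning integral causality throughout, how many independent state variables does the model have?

bond 2 |J1  (source Se1 imposes e)
bond 0 |J2  (J1 needs exactly one f-in)
bond 4 |J3  (C1 integral (e out))
bond 1 |J2  (only one flow-in slot at J3)
bond 3 |R1  (only one flow-in slot at J2)

1  (C1 all integral)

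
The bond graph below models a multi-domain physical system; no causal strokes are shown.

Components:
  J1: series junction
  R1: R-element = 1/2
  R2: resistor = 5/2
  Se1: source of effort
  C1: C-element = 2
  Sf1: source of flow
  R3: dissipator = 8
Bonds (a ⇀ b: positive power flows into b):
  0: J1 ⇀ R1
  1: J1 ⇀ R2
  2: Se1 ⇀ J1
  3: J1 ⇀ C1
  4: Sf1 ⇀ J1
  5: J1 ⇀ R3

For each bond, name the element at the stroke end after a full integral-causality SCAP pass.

bond 0 →J1
bond 1 →J1
bond 2 →J1
bond 3 →J1
bond 4 →Sf1
bond 5 →J1

#2 stroke at J1  (source Se1 imposes e)
#4 stroke at Sf1  (source Sf1 imposes f)
#0 stroke at J1  (common-f at J1 fixed by 4)
#1 stroke at J1  (J1 flow already set via bond 4)
#3 stroke at J1  (J1 flow already set via bond 4)
#5 stroke at J1  (common-f at J1 fixed by 4)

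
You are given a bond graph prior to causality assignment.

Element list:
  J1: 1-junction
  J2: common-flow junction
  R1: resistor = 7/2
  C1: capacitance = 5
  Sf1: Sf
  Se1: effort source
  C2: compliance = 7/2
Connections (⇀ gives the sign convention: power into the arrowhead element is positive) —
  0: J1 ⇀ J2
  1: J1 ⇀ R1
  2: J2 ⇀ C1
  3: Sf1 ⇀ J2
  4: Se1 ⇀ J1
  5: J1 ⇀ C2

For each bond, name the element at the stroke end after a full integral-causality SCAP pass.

b3 →Sf1  (Sf1 (Sf) sets flow on bond)
b4 →J1  (Se1 (Se) sets effort on bond)
b0 →J2  (1-jn J2 has f-setter on 3)
b2 →J2  (common-f at J2 fixed by 3)
b1 →J1  (1-jn J1 has f-setter on 0)
b5 →J1  (J1: bond 0 brought flow, rest push out)

bond 0 →J2
bond 1 →J1
bond 2 →J2
bond 3 →Sf1
bond 4 →J1
bond 5 →J1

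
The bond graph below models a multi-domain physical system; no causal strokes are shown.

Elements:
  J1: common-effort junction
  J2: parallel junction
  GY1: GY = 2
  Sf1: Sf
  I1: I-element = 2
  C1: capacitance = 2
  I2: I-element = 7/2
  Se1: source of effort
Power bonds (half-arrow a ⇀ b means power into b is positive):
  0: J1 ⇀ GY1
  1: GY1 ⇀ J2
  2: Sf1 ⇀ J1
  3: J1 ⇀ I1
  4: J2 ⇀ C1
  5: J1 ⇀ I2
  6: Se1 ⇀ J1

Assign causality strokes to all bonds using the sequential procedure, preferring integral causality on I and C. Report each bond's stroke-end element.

bond 2 stroke at Sf1  (source Sf1 imposes f)
bond 6 stroke at J1  (Se1 (Se) sets effort on bond)
bond 0 stroke at GY1  (common-e at J1 fixed by 6)
bond 3 stroke at I1  (0-jn J1 has e-setter on 6)
bond 5 stroke at I2  (common-e at J1 fixed by 6)
bond 1 stroke at GY1  (GY1: gyrator matches bond 0)
bond 4 stroke at J2  (closing 0-jn rule on J2)

β0 →GY1
β1 →GY1
β2 →Sf1
β3 →I1
β4 →J2
β5 →I2
β6 →J1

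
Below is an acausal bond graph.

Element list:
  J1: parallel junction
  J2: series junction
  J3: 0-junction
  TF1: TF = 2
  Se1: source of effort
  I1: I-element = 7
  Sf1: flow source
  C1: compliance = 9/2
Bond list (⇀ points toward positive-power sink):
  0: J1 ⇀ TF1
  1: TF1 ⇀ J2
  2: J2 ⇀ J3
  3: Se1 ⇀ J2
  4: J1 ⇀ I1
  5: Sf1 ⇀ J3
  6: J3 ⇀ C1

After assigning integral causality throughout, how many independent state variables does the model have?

2  (C1, I1 all integral)

b3 |J2  (source Se1 imposes e)
b5 |Sf1  (Sf1 fixes flow; stroke at Sf1)
b4 |I1  (I1: I, integral causality)
b0 |J1  (J1 needs exactly one e-in)
b1 |TF1  (TF1: transformer flips bond 0)
b2 |J2  (common-f at J2 fixed by 1)
b6 |J3  (J3 needs exactly one e-in)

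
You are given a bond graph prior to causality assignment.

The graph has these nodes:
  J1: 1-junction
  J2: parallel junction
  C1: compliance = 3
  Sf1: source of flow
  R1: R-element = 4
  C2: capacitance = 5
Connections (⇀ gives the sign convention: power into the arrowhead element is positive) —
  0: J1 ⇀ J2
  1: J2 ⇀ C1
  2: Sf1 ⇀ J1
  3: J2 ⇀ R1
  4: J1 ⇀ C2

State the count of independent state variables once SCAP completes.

β2 stroke at Sf1  (Sf1: flow source, stroke at near end)
β0 stroke at J1  (J1 flow already set via bond 2)
β4 stroke at J1  (J1 flow already set via bond 2)
β1 stroke at J2  (C1 outputs effort q/C1)
β3 stroke at R1  (common-e at J2 fixed by 1)

2  (C1, C2 all integral)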